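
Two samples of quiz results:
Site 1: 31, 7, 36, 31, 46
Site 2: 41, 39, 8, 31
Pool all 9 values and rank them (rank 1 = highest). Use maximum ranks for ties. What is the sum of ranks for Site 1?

Sorted (descending): 46, 41, 39, 36, 31, 31, 31, 8, 7
The 3 values of 31 occupy positions 5–7 → each gets rank 7.
Site 1 values → pooled ranks: 31→7, 7→9, 36→4, 31→7, 46→1
Rank sum = 7 + 9 + 4 + 7 + 1 = 28

28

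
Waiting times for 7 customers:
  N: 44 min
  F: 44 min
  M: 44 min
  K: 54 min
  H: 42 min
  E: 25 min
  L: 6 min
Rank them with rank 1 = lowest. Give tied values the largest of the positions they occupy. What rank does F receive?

6

Sorted (ascending): 6, 25, 42, 44, 44, 44, 54
The 3 values of 44 occupy positions 4–6 → each gets rank 6.
F has value 44 min → rank 6.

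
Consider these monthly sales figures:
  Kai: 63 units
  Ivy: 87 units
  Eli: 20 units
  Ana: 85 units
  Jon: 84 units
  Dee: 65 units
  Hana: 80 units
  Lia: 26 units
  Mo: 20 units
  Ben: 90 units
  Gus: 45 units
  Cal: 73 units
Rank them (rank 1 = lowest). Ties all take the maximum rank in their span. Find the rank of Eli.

Sorted (ascending): 20, 20, 26, 45, 63, 65, 73, 80, 84, 85, 87, 90
The 2 values of 20 occupy positions 1–2 → each gets rank 2.
Eli has value 20 units → rank 2.

2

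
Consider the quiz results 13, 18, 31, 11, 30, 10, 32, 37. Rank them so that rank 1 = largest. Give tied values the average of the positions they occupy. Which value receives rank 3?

31

Sorted (descending): 37, 32, 31, 30, 18, 13, 11, 10
No ties — each value takes its position as its rank.
Rank 3 → value 31.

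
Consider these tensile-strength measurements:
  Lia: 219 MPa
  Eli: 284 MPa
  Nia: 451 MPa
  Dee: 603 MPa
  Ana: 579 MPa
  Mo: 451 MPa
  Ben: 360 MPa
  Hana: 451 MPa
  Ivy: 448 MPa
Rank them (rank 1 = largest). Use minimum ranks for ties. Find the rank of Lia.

9

Sorted (descending): 603, 579, 451, 451, 451, 448, 360, 284, 219
The 3 values of 451 occupy positions 3–5 → each gets rank 3.
Lia has value 219 MPa → rank 9.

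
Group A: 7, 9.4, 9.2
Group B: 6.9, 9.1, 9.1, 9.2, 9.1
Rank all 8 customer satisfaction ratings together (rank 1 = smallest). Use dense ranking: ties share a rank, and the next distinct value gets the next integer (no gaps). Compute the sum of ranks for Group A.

Sorted (ascending): 6.9, 7, 9.1, 9.1, 9.1, 9.2, 9.2, 9.4
The 3 values of 9.1 share dense rank 3.
The 2 values of 9.2 share dense rank 4.
Remaining distinct values take the next consecutive integers.
Group A values → pooled ranks: 7→2, 9.4→5, 9.2→4
Rank sum = 2 + 5 + 4 = 11

11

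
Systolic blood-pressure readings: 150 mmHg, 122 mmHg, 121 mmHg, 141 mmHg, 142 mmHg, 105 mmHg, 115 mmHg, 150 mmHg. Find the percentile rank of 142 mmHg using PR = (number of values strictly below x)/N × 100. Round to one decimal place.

62.5

N = 8.
Strictly below 142: 5. Equal to 142: 1.
PR = 5/8 × 100 = 62.5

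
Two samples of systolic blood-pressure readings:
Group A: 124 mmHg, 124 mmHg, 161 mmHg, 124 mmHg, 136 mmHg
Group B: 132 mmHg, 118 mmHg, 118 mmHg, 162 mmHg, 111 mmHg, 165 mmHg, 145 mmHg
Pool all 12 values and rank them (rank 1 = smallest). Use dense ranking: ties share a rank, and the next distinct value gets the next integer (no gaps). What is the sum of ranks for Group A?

Sorted (ascending): 111, 118, 118, 124, 124, 124, 132, 136, 145, 161, 162, 165
The 2 values of 118 share dense rank 2.
The 3 values of 124 share dense rank 3.
Remaining distinct values take the next consecutive integers.
Group A values → pooled ranks: 124→3, 124→3, 161→7, 124→3, 136→5
Rank sum = 3 + 3 + 7 + 3 + 5 = 21

21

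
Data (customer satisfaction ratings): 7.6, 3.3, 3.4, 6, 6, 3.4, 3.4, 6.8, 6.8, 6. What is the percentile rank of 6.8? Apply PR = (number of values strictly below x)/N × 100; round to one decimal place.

70.0

N = 10.
Strictly below 6.8: 7. Equal to 6.8: 2.
PR = 7/10 × 100 = 70.0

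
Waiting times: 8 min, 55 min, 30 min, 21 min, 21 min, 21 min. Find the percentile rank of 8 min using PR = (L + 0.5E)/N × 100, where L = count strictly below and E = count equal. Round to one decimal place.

N = 6.
Strictly below 8: 0. Equal to 8: 1.
PR = (0 + 0.5·1)/6 × 100 = 8.3

8.3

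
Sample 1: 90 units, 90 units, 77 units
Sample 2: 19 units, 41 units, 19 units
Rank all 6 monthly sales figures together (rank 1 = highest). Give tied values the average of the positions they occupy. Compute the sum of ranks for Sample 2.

Sorted (descending): 90, 90, 77, 41, 19, 19
The 2 values of 90 occupy positions 1–2 → average rank (1+2)/2 = 1.5.
The 2 values of 19 occupy positions 5–6 → average rank (5+6)/2 = 5.5.
Sample 2 values → pooled ranks: 19→5.5, 41→4, 19→5.5
Rank sum = 5.5 + 4 + 5.5 = 15

15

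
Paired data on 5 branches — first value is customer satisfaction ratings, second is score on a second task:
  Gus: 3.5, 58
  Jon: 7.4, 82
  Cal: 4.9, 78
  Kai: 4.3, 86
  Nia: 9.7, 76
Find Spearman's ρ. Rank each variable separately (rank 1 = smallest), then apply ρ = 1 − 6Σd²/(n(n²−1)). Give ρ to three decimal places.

Ranks of variable 1: 1, 4, 3, 2, 5
Ranks of variable 2: 1, 4, 3, 5, 2
d = r₁ − r₂: 0, 0, 0, -3, 3
d²: 0, 0, 0, 9, 9; Σd² = 18
ρ = 1 − 6·18/(5·24) = 1 − 108/120 = 0.100

0.100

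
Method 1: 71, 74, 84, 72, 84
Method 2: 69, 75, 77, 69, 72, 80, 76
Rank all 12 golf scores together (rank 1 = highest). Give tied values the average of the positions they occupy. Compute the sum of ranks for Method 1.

Sorted (descending): 84, 84, 80, 77, 76, 75, 74, 72, 72, 71, 69, 69
The 2 values of 84 occupy positions 1–2 → average rank (1+2)/2 = 1.5.
The 2 values of 72 occupy positions 8–9 → average rank (8+9)/2 = 8.5.
The 2 values of 69 occupy positions 11–12 → average rank (11+12)/2 = 11.5.
Method 1 values → pooled ranks: 71→10, 74→7, 84→1.5, 72→8.5, 84→1.5
Rank sum = 10 + 7 + 1.5 + 8.5 + 1.5 = 28.5

28.5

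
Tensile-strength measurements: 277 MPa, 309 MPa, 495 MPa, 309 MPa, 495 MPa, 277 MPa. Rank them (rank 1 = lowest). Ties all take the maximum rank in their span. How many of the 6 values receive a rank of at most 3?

2

Sorted (ascending): 277, 277, 309, 309, 495, 495
The 2 values of 277 occupy positions 1–2 → each gets rank 2.
The 2 values of 309 occupy positions 3–4 → each gets rank 4.
The 2 values of 495 occupy positions 5–6 → each gets rank 6.
Ranks ≤ 3: {2, 2} → 2 values.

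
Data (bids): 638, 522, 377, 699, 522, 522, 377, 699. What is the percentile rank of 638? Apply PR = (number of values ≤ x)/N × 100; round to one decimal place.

75.0

N = 8.
Strictly below 638: 5. Equal to 638: 1.
PR = 6/8 × 100 = 75.0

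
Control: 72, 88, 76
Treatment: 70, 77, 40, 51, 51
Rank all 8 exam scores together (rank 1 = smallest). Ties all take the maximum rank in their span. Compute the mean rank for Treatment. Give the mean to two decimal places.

Sorted (ascending): 40, 51, 51, 70, 72, 76, 77, 88
The 2 values of 51 occupy positions 2–3 → each gets rank 3.
Treatment values → pooled ranks: 70→4, 77→7, 40→1, 51→3, 51→3
Mean rank = (4 + 7 + 1 + 3 + 3) / 5 = 3.60

3.60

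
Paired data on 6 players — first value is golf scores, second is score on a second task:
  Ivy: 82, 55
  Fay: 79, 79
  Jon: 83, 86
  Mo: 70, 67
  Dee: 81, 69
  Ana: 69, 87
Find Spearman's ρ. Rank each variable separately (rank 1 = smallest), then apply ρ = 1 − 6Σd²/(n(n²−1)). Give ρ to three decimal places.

-0.257

Ranks of variable 1: 5, 3, 6, 2, 4, 1
Ranks of variable 2: 1, 4, 5, 2, 3, 6
d = r₁ − r₂: 4, -1, 1, 0, 1, -5
d²: 16, 1, 1, 0, 1, 25; Σd² = 44
ρ = 1 − 6·44/(6·35) = 1 − 264/210 = -0.257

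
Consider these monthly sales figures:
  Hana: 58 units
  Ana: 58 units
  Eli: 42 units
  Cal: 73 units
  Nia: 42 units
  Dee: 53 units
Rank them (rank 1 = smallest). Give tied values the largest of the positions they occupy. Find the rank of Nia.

2

Sorted (ascending): 42, 42, 53, 58, 58, 73
The 2 values of 42 occupy positions 1–2 → each gets rank 2.
The 2 values of 58 occupy positions 4–5 → each gets rank 5.
Nia has value 42 units → rank 2.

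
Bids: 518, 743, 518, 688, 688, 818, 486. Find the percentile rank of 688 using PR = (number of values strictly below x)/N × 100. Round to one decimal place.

42.9

N = 7.
Strictly below 688: 3. Equal to 688: 2.
PR = 3/7 × 100 = 42.9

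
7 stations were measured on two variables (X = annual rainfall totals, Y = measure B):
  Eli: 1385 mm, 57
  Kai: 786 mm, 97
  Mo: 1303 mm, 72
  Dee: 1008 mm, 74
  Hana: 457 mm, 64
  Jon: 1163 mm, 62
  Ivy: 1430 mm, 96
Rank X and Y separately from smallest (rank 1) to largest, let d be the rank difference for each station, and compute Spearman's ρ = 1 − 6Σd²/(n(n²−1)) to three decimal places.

-0.143

Ranks of variable 1: 6, 2, 5, 3, 1, 4, 7
Ranks of variable 2: 1, 7, 4, 5, 3, 2, 6
d = r₁ − r₂: 5, -5, 1, -2, -2, 2, 1
d²: 25, 25, 1, 4, 4, 4, 1; Σd² = 64
ρ = 1 − 6·64/(7·48) = 1 − 384/336 = -0.143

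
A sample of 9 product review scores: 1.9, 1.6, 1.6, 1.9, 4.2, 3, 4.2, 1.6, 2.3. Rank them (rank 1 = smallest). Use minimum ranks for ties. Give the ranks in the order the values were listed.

Sorted (ascending): 1.6, 1.6, 1.6, 1.9, 1.9, 2.3, 3, 4.2, 4.2
The 3 values of 1.6 occupy positions 1–3 → each gets rank 1.
The 2 values of 1.9 occupy positions 4–5 → each gets rank 4.
The 2 values of 4.2 occupy positions 8–9 → each gets rank 8.

4, 1, 1, 4, 8, 7, 8, 1, 6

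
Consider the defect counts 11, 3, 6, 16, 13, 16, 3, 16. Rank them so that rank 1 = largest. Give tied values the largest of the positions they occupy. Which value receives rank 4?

Sorted (descending): 16, 16, 16, 13, 11, 6, 3, 3
The 3 values of 16 occupy positions 1–3 → each gets rank 3.
The 2 values of 3 occupy positions 7–8 → each gets rank 8.
Rank 4 → value 13.

13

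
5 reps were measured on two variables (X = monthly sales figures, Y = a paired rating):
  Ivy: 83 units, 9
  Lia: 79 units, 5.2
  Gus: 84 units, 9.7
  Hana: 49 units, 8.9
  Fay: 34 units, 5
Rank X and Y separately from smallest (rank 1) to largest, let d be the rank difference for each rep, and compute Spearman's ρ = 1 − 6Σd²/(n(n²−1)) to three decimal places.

Ranks of variable 1: 4, 3, 5, 2, 1
Ranks of variable 2: 4, 2, 5, 3, 1
d = r₁ − r₂: 0, 1, 0, -1, 0
d²: 0, 1, 0, 1, 0; Σd² = 2
ρ = 1 − 6·2/(5·24) = 1 − 12/120 = 0.900

0.900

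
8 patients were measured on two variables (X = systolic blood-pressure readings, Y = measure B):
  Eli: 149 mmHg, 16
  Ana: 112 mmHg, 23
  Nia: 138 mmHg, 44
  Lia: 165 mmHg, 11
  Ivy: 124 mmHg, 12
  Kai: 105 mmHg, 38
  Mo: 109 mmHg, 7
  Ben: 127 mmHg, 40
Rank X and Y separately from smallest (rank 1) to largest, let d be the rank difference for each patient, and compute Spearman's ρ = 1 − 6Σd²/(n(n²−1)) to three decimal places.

0.000

Ranks of variable 1: 7, 3, 6, 8, 4, 1, 2, 5
Ranks of variable 2: 4, 5, 8, 2, 3, 6, 1, 7
d = r₁ − r₂: 3, -2, -2, 6, 1, -5, 1, -2
d²: 9, 4, 4, 36, 1, 25, 1, 4; Σd² = 84
ρ = 1 − 6·84/(8·63) = 1 − 504/504 = 0.000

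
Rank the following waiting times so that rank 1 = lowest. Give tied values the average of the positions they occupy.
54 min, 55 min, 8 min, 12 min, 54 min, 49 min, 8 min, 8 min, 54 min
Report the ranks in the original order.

Sorted (ascending): 8, 8, 8, 12, 49, 54, 54, 54, 55
The 3 values of 8 occupy positions 1–3 → average rank 2.
The 3 values of 54 occupy positions 6–8 → average rank 7.

7, 9, 2, 4, 7, 5, 2, 2, 7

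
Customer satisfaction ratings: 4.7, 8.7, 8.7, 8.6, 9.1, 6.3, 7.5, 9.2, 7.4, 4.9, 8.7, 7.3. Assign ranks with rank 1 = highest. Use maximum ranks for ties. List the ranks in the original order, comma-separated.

Sorted (descending): 9.2, 9.1, 8.7, 8.7, 8.7, 8.6, 7.5, 7.4, 7.3, 6.3, 4.9, 4.7
The 3 values of 8.7 occupy positions 3–5 → each gets rank 5.

12, 5, 5, 6, 2, 10, 7, 1, 8, 11, 5, 9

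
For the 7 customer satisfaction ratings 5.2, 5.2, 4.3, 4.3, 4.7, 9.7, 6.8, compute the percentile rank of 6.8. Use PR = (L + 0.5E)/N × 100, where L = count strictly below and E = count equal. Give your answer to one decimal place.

78.6

N = 7.
Strictly below 6.8: 5. Equal to 6.8: 1.
PR = (5 + 0.5·1)/7 × 100 = 78.6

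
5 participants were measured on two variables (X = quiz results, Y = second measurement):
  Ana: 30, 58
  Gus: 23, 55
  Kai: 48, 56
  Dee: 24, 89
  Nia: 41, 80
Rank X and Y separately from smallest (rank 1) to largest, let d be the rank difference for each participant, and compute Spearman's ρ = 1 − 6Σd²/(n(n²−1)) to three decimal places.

0.100

Ranks of variable 1: 3, 1, 5, 2, 4
Ranks of variable 2: 3, 1, 2, 5, 4
d = r₁ − r₂: 0, 0, 3, -3, 0
d²: 0, 0, 9, 9, 0; Σd² = 18
ρ = 1 − 6·18/(5·24) = 1 − 108/120 = 0.100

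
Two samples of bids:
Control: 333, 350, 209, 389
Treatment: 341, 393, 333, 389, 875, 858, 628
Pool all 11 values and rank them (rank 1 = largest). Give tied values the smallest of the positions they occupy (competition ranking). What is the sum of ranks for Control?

Sorted (descending): 875, 858, 628, 393, 389, 389, 350, 341, 333, 333, 209
The 2 values of 389 occupy positions 5–6 → each gets rank 5.
The 2 values of 333 occupy positions 9–10 → each gets rank 9.
Control values → pooled ranks: 333→9, 350→7, 209→11, 389→5
Rank sum = 9 + 7 + 11 + 5 = 32

32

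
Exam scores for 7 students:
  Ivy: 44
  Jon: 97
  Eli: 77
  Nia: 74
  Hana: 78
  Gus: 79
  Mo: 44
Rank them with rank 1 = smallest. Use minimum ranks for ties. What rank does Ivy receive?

Sorted (ascending): 44, 44, 74, 77, 78, 79, 97
The 2 values of 44 occupy positions 1–2 → each gets rank 1.
Ivy has value 44 → rank 1.

1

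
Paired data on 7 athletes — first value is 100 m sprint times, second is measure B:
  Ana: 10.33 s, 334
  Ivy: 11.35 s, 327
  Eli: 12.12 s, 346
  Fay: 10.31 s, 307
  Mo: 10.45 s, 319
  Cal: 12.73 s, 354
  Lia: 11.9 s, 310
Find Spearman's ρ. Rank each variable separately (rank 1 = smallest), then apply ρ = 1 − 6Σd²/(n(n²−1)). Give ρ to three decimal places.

Ranks of variable 1: 2, 4, 6, 1, 3, 7, 5
Ranks of variable 2: 5, 4, 6, 1, 3, 7, 2
d = r₁ − r₂: -3, 0, 0, 0, 0, 0, 3
d²: 9, 0, 0, 0, 0, 0, 9; Σd² = 18
ρ = 1 − 6·18/(7·48) = 1 − 108/336 = 0.679

0.679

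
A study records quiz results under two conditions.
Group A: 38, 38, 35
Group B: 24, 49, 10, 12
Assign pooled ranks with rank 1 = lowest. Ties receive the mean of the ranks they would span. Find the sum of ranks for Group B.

13

Sorted (ascending): 10, 12, 24, 35, 38, 38, 49
The 2 values of 38 occupy positions 5–6 → average rank (5+6)/2 = 5.5.
Group B values → pooled ranks: 24→3, 49→7, 10→1, 12→2
Rank sum = 3 + 7 + 1 + 2 = 13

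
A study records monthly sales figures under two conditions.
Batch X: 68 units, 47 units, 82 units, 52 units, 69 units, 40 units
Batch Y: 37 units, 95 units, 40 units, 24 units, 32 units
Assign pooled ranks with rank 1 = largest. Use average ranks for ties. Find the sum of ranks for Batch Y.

Sorted (descending): 95, 82, 69, 68, 52, 47, 40, 40, 37, 32, 24
The 2 values of 40 occupy positions 7–8 → average rank (7+8)/2 = 7.5.
Batch Y values → pooled ranks: 37→9, 95→1, 40→7.5, 24→11, 32→10
Rank sum = 9 + 1 + 7.5 + 11 + 10 = 38.5

38.5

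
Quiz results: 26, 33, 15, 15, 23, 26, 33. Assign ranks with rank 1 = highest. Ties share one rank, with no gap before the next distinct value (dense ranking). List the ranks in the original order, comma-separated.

2, 1, 4, 4, 3, 2, 1

Sorted (descending): 33, 33, 26, 26, 23, 15, 15
The 2 values of 33 share dense rank 1.
The 2 values of 26 share dense rank 2.
The 2 values of 15 share dense rank 4.
Remaining distinct values take the next consecutive integers.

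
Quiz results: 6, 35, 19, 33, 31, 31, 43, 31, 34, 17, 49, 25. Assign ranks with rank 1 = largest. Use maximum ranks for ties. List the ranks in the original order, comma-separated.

12, 3, 10, 5, 8, 8, 2, 8, 4, 11, 1, 9

Sorted (descending): 49, 43, 35, 34, 33, 31, 31, 31, 25, 19, 17, 6
The 3 values of 31 occupy positions 6–8 → each gets rank 8.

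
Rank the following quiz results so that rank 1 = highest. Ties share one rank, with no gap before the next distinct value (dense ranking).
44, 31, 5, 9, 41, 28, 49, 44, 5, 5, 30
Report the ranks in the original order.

Sorted (descending): 49, 44, 44, 41, 31, 30, 28, 9, 5, 5, 5
The 2 values of 44 share dense rank 2.
The 3 values of 5 share dense rank 8.
Remaining distinct values take the next consecutive integers.

2, 4, 8, 7, 3, 6, 1, 2, 8, 8, 5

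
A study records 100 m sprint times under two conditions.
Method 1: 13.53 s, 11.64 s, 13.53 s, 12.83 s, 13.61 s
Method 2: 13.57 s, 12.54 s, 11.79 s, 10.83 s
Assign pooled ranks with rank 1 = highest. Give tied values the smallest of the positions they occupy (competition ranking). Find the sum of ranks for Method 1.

Sorted (descending): 13.61, 13.57, 13.53, 13.53, 12.83, 12.54, 11.79, 11.64, 10.83
The 2 values of 13.53 occupy positions 3–4 → each gets rank 3.
Method 1 values → pooled ranks: 13.53→3, 11.64→8, 13.53→3, 12.83→5, 13.61→1
Rank sum = 3 + 8 + 3 + 5 + 1 = 20

20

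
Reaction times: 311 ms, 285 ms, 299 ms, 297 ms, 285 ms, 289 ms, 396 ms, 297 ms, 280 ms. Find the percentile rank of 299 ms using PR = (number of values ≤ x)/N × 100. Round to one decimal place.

N = 9.
Strictly below 299: 6. Equal to 299: 1.
PR = 7/9 × 100 = 77.8

77.8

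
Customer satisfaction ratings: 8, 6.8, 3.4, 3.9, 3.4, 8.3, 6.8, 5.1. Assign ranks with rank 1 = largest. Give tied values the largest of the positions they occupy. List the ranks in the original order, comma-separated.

Sorted (descending): 8.3, 8, 6.8, 6.8, 5.1, 3.9, 3.4, 3.4
The 2 values of 6.8 occupy positions 3–4 → each gets rank 4.
The 2 values of 3.4 occupy positions 7–8 → each gets rank 8.

2, 4, 8, 6, 8, 1, 4, 5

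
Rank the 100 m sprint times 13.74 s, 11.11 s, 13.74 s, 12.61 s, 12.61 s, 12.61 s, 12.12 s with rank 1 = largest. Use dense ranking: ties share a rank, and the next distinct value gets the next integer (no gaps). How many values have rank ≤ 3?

Sorted (descending): 13.74, 13.74, 12.61, 12.61, 12.61, 12.12, 11.11
The 2 values of 13.74 share dense rank 1.
The 3 values of 12.61 share dense rank 2.
Remaining distinct values take the next consecutive integers.
Ranks ≤ 3: {1, 1, 2, 2, 2, 3} → 6 values.

6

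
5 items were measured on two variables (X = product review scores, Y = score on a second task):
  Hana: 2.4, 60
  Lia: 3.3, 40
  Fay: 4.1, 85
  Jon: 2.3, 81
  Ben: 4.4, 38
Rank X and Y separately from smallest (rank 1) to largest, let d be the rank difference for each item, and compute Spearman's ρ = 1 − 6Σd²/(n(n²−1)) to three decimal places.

-0.400

Ranks of variable 1: 2, 3, 4, 1, 5
Ranks of variable 2: 3, 2, 5, 4, 1
d = r₁ − r₂: -1, 1, -1, -3, 4
d²: 1, 1, 1, 9, 16; Σd² = 28
ρ = 1 − 6·28/(5·24) = 1 − 168/120 = -0.400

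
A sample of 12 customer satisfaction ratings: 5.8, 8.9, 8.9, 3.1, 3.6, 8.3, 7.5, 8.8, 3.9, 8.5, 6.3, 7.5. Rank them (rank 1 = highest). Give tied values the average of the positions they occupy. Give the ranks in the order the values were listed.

9, 1.5, 1.5, 12, 11, 5, 6.5, 3, 10, 4, 8, 6.5

Sorted (descending): 8.9, 8.9, 8.8, 8.5, 8.3, 7.5, 7.5, 6.3, 5.8, 3.9, 3.6, 3.1
The 2 values of 8.9 occupy positions 1–2 → average rank (1+2)/2 = 1.5.
The 2 values of 7.5 occupy positions 6–7 → average rank (6+7)/2 = 6.5.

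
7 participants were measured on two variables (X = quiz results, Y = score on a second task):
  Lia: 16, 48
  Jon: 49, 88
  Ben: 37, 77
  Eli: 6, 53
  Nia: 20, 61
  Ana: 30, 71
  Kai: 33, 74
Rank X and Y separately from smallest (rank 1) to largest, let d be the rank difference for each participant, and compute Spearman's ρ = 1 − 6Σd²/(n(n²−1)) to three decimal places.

0.964

Ranks of variable 1: 2, 7, 6, 1, 3, 4, 5
Ranks of variable 2: 1, 7, 6, 2, 3, 4, 5
d = r₁ − r₂: 1, 0, 0, -1, 0, 0, 0
d²: 1, 0, 0, 1, 0, 0, 0; Σd² = 2
ρ = 1 − 6·2/(7·48) = 1 − 12/336 = 0.964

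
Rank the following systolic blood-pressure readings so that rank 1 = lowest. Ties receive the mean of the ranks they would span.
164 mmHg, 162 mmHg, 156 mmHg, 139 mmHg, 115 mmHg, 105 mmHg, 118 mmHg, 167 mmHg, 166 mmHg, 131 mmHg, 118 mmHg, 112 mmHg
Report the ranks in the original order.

Sorted (ascending): 105, 112, 115, 118, 118, 131, 139, 156, 162, 164, 166, 167
The 2 values of 118 occupy positions 4–5 → average rank (4+5)/2 = 4.5.

10, 9, 8, 7, 3, 1, 4.5, 12, 11, 6, 4.5, 2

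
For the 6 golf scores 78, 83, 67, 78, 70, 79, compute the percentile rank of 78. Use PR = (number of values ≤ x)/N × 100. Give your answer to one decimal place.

66.7

N = 6.
Strictly below 78: 2. Equal to 78: 2.
PR = 4/6 × 100 = 66.7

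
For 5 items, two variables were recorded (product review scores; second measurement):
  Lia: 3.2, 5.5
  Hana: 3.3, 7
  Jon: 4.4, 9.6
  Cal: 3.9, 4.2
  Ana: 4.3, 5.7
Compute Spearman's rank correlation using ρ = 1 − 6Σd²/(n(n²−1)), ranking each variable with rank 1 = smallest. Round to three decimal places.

0.500

Ranks of variable 1: 1, 2, 5, 3, 4
Ranks of variable 2: 2, 4, 5, 1, 3
d = r₁ − r₂: -1, -2, 0, 2, 1
d²: 1, 4, 0, 4, 1; Σd² = 10
ρ = 1 − 6·10/(5·24) = 1 − 60/120 = 0.500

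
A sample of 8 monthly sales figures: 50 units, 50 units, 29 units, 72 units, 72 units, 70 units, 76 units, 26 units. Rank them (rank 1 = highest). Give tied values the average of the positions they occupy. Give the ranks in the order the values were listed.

Sorted (descending): 76, 72, 72, 70, 50, 50, 29, 26
The 2 values of 72 occupy positions 2–3 → average rank (2+3)/2 = 2.5.
The 2 values of 50 occupy positions 5–6 → average rank (5+6)/2 = 5.5.

5.5, 5.5, 7, 2.5, 2.5, 4, 1, 8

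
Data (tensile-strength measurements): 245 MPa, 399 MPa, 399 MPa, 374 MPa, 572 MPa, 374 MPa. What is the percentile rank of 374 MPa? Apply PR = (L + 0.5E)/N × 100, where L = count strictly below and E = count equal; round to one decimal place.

N = 6.
Strictly below 374: 1. Equal to 374: 2.
PR = (1 + 0.5·2)/6 × 100 = 33.3

33.3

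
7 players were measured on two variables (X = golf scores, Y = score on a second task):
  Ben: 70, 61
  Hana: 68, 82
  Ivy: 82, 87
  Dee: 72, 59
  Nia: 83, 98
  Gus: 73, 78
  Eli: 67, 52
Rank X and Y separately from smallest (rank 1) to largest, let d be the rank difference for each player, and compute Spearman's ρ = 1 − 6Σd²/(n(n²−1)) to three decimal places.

Ranks of variable 1: 3, 2, 6, 4, 7, 5, 1
Ranks of variable 2: 3, 5, 6, 2, 7, 4, 1
d = r₁ − r₂: 0, -3, 0, 2, 0, 1, 0
d²: 0, 9, 0, 4, 0, 1, 0; Σd² = 14
ρ = 1 − 6·14/(7·48) = 1 − 84/336 = 0.750

0.750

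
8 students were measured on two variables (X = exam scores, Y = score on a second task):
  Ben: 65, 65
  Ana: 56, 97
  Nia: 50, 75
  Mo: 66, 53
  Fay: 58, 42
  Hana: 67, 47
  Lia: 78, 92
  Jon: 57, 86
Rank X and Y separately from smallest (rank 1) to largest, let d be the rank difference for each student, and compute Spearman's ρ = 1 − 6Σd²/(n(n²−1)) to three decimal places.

Ranks of variable 1: 5, 2, 1, 6, 4, 7, 8, 3
Ranks of variable 2: 4, 8, 5, 3, 1, 2, 7, 6
d = r₁ − r₂: 1, -6, -4, 3, 3, 5, 1, -3
d²: 1, 36, 16, 9, 9, 25, 1, 9; Σd² = 106
ρ = 1 − 6·106/(8·63) = 1 − 636/504 = -0.262

-0.262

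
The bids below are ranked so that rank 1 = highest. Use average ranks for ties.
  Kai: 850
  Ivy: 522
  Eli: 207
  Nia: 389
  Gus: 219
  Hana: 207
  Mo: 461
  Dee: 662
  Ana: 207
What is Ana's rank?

Sorted (descending): 850, 662, 522, 461, 389, 219, 207, 207, 207
The 3 values of 207 occupy positions 7–9 → average rank 8.
Ana has value 207 → rank 8.

8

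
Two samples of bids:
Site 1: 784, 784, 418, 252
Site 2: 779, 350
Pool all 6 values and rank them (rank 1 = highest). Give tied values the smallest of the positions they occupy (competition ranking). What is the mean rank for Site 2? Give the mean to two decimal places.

4.00

Sorted (descending): 784, 784, 779, 418, 350, 252
The 2 values of 784 occupy positions 1–2 → each gets rank 1.
Site 2 values → pooled ranks: 779→3, 350→5
Mean rank = (3 + 5) / 2 = 4.00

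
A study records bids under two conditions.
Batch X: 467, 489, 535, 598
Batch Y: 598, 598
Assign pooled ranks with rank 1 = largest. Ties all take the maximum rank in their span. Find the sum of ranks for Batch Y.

6

Sorted (descending): 598, 598, 598, 535, 489, 467
The 3 values of 598 occupy positions 1–3 → each gets rank 3.
Batch Y values → pooled ranks: 598→3, 598→3
Rank sum = 3 + 3 = 6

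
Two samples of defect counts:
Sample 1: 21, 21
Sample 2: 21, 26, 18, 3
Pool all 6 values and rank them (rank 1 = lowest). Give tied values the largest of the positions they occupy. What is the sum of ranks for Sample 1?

Sorted (ascending): 3, 18, 21, 21, 21, 26
The 3 values of 21 occupy positions 3–5 → each gets rank 5.
Sample 1 values → pooled ranks: 21→5, 21→5
Rank sum = 5 + 5 = 10

10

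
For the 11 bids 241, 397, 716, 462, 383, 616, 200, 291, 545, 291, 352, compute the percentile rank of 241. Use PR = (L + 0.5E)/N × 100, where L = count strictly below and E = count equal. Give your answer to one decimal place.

13.6

N = 11.
Strictly below 241: 1. Equal to 241: 1.
PR = (1 + 0.5·1)/11 × 100 = 13.6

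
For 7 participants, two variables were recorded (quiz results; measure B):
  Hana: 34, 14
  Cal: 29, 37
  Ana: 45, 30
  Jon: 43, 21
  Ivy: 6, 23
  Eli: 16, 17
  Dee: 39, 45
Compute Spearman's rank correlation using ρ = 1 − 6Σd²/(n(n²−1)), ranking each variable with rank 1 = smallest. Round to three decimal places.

0.214

Ranks of variable 1: 4, 3, 7, 6, 1, 2, 5
Ranks of variable 2: 1, 6, 5, 3, 4, 2, 7
d = r₁ − r₂: 3, -3, 2, 3, -3, 0, -2
d²: 9, 9, 4, 9, 9, 0, 4; Σd² = 44
ρ = 1 − 6·44/(7·48) = 1 − 264/336 = 0.214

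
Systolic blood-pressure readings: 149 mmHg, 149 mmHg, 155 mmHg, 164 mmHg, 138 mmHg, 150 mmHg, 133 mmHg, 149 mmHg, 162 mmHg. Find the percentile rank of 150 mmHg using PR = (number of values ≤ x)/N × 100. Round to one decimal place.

66.7

N = 9.
Strictly below 150: 5. Equal to 150: 1.
PR = 6/9 × 100 = 66.7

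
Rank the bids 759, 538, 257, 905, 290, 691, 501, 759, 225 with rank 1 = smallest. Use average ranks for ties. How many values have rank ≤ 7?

Sorted (ascending): 225, 257, 290, 501, 538, 691, 759, 759, 905
The 2 values of 759 occupy positions 7–8 → average rank (7+8)/2 = 7.5.
Ranks ≤ 7: {1, 2, 3, 4, 5, 6} → 6 values.

6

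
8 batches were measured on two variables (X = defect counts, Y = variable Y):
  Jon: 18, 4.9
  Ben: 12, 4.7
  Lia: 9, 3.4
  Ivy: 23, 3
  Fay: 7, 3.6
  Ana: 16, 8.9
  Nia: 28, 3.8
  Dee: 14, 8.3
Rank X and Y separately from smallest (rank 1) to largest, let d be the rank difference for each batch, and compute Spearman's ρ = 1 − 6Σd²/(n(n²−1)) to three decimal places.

0.071

Ranks of variable 1: 6, 3, 2, 7, 1, 5, 8, 4
Ranks of variable 2: 6, 5, 2, 1, 3, 8, 4, 7
d = r₁ − r₂: 0, -2, 0, 6, -2, -3, 4, -3
d²: 0, 4, 0, 36, 4, 9, 16, 9; Σd² = 78
ρ = 1 − 6·78/(8·63) = 1 − 468/504 = 0.071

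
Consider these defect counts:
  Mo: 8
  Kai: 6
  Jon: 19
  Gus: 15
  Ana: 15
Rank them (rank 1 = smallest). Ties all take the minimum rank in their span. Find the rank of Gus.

3

Sorted (ascending): 6, 8, 15, 15, 19
The 2 values of 15 occupy positions 3–4 → each gets rank 3.
Gus has value 15 → rank 3.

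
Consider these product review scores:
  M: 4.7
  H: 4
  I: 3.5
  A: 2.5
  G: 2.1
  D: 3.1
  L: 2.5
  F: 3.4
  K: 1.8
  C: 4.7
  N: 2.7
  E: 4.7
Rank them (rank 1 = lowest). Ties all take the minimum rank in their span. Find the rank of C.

Sorted (ascending): 1.8, 2.1, 2.5, 2.5, 2.7, 3.1, 3.4, 3.5, 4, 4.7, 4.7, 4.7
The 2 values of 2.5 occupy positions 3–4 → each gets rank 3.
The 3 values of 4.7 occupy positions 10–12 → each gets rank 10.
C has value 4.7 → rank 10.

10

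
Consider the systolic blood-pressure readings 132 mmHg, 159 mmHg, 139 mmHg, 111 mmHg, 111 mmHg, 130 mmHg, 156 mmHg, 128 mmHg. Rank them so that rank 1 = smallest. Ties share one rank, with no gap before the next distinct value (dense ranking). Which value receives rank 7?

159

Sorted (ascending): 111, 111, 128, 130, 132, 139, 156, 159
The 2 values of 111 share dense rank 1.
Remaining distinct values take the next consecutive integers.
Rank 7 → value 159.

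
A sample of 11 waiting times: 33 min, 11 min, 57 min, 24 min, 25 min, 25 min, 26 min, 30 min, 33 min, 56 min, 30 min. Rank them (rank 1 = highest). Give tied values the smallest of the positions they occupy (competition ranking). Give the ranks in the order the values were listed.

3, 11, 1, 10, 8, 8, 7, 5, 3, 2, 5

Sorted (descending): 57, 56, 33, 33, 30, 30, 26, 25, 25, 24, 11
The 2 values of 33 occupy positions 3–4 → each gets rank 3.
The 2 values of 30 occupy positions 5–6 → each gets rank 5.
The 2 values of 25 occupy positions 8–9 → each gets rank 8.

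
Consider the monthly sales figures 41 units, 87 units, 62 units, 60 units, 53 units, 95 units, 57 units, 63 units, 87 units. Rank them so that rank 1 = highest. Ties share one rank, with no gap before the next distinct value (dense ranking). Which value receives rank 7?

53

Sorted (descending): 95, 87, 87, 63, 62, 60, 57, 53, 41
The 2 values of 87 share dense rank 2.
Remaining distinct values take the next consecutive integers.
Rank 7 → value 53.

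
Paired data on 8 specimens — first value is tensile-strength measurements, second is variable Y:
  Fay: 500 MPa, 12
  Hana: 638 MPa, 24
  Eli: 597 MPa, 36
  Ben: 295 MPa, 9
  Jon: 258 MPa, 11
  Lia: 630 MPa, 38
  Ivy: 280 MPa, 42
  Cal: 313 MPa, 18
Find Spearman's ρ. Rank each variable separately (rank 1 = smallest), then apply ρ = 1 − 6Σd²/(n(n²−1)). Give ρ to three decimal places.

Ranks of variable 1: 5, 8, 6, 3, 1, 7, 2, 4
Ranks of variable 2: 3, 5, 6, 1, 2, 7, 8, 4
d = r₁ − r₂: 2, 3, 0, 2, -1, 0, -6, 0
d²: 4, 9, 0, 4, 1, 0, 36, 0; Σd² = 54
ρ = 1 − 6·54/(8·63) = 1 − 324/504 = 0.357

0.357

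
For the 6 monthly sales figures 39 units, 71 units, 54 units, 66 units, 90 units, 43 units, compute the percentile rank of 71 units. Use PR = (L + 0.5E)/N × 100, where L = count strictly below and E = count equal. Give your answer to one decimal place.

N = 6.
Strictly below 71: 4. Equal to 71: 1.
PR = (4 + 0.5·1)/6 × 100 = 75.0

75.0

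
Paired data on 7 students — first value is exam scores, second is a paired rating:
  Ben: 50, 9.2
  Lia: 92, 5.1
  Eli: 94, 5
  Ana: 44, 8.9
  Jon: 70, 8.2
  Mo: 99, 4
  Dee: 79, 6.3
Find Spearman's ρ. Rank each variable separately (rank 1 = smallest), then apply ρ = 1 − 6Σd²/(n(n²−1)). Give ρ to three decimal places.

-0.964

Ranks of variable 1: 2, 5, 6, 1, 3, 7, 4
Ranks of variable 2: 7, 3, 2, 6, 5, 1, 4
d = r₁ − r₂: -5, 2, 4, -5, -2, 6, 0
d²: 25, 4, 16, 25, 4, 36, 0; Σd² = 110
ρ = 1 − 6·110/(7·48) = 1 − 660/336 = -0.964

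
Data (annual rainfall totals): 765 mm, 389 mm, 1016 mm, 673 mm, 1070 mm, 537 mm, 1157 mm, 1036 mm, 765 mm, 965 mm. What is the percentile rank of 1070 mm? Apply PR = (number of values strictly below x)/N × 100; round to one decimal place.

80.0

N = 10.
Strictly below 1070: 8. Equal to 1070: 1.
PR = 8/10 × 100 = 80.0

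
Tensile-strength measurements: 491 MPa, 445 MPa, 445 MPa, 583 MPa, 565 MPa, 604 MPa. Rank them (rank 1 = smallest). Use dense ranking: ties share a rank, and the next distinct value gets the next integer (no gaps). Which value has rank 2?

491

Sorted (ascending): 445, 445, 491, 565, 583, 604
The 2 values of 445 share dense rank 1.
Remaining distinct values take the next consecutive integers.
Rank 2 → value 491.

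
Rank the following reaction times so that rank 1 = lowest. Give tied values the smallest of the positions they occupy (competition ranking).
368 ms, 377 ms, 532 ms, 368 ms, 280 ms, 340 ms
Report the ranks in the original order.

Sorted (ascending): 280, 340, 368, 368, 377, 532
The 2 values of 368 occupy positions 3–4 → each gets rank 3.

3, 5, 6, 3, 1, 2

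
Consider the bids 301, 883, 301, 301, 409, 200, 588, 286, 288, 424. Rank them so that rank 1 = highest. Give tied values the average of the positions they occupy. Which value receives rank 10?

Sorted (descending): 883, 588, 424, 409, 301, 301, 301, 288, 286, 200
The 3 values of 301 occupy positions 5–7 → average rank 6.
Rank 10 → value 200.

200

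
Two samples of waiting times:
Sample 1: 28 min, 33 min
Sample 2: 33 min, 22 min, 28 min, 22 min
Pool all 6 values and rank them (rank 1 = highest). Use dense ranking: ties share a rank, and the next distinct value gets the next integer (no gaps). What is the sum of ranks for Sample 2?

Sorted (descending): 33, 33, 28, 28, 22, 22
The 2 values of 33 share dense rank 1.
The 2 values of 28 share dense rank 2.
The 2 values of 22 share dense rank 3.
Sample 2 values → pooled ranks: 33→1, 22→3, 28→2, 22→3
Rank sum = 1 + 3 + 2 + 3 = 9

9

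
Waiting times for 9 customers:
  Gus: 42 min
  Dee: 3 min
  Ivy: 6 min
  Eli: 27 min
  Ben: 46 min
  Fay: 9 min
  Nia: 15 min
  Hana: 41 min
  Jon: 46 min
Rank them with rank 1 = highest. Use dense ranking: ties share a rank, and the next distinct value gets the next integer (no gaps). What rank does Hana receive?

3

Sorted (descending): 46, 46, 42, 41, 27, 15, 9, 6, 3
The 2 values of 46 share dense rank 1.
Remaining distinct values take the next consecutive integers.
Hana has value 41 min → rank 3.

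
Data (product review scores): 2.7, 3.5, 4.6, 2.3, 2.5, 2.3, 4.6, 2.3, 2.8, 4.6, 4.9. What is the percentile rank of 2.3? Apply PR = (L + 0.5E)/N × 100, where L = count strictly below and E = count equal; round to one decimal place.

13.6

N = 11.
Strictly below 2.3: 0. Equal to 2.3: 3.
PR = (0 + 0.5·3)/11 × 100 = 13.6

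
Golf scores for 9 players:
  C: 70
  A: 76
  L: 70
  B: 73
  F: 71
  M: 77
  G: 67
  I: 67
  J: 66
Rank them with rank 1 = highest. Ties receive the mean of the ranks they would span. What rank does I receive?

7.5

Sorted (descending): 77, 76, 73, 71, 70, 70, 67, 67, 66
The 2 values of 70 occupy positions 5–6 → average rank (5+6)/2 = 5.5.
The 2 values of 67 occupy positions 7–8 → average rank (7+8)/2 = 7.5.
I has value 67 → rank 7.5.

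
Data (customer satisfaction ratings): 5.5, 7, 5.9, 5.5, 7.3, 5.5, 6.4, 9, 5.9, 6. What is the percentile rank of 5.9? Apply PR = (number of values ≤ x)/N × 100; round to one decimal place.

N = 10.
Strictly below 5.9: 3. Equal to 5.9: 2.
PR = 5/10 × 100 = 50.0

50.0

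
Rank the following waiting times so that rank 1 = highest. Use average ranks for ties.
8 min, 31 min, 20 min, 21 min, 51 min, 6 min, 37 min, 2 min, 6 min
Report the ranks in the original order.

6, 3, 5, 4, 1, 7.5, 2, 9, 7.5

Sorted (descending): 51, 37, 31, 21, 20, 8, 6, 6, 2
The 2 values of 6 occupy positions 7–8 → average rank (7+8)/2 = 7.5.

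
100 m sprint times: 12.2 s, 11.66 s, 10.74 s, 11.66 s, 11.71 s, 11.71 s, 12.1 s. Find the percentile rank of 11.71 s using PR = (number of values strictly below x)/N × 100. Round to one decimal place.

42.9

N = 7.
Strictly below 11.71: 3. Equal to 11.71: 2.
PR = 3/7 × 100 = 42.9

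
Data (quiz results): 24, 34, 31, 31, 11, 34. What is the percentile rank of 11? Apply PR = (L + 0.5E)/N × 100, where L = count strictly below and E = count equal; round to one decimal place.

N = 6.
Strictly below 11: 0. Equal to 11: 1.
PR = (0 + 0.5·1)/6 × 100 = 8.3

8.3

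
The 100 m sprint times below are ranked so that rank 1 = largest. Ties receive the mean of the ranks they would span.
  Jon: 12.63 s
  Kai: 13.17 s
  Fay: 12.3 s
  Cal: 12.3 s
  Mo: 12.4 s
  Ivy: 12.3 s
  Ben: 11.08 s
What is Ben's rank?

Sorted (descending): 13.17, 12.63, 12.4, 12.3, 12.3, 12.3, 11.08
The 3 values of 12.3 occupy positions 4–6 → average rank 5.
Ben has value 11.08 s → rank 7.

7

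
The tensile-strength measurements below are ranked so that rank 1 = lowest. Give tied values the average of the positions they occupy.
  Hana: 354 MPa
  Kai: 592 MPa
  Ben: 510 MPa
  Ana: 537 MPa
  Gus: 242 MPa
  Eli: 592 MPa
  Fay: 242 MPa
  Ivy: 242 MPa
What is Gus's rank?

Sorted (ascending): 242, 242, 242, 354, 510, 537, 592, 592
The 3 values of 242 occupy positions 1–3 → average rank 2.
The 2 values of 592 occupy positions 7–8 → average rank (7+8)/2 = 7.5.
Gus has value 242 MPa → rank 2.

2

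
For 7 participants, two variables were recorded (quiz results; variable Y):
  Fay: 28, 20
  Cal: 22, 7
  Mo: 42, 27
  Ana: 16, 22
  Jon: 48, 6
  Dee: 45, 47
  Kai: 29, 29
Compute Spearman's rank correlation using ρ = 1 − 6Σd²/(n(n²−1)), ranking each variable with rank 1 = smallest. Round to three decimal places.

Ranks of variable 1: 3, 2, 5, 1, 7, 6, 4
Ranks of variable 2: 3, 2, 5, 4, 1, 7, 6
d = r₁ − r₂: 0, 0, 0, -3, 6, -1, -2
d²: 0, 0, 0, 9, 36, 1, 4; Σd² = 50
ρ = 1 − 6·50/(7·48) = 1 − 300/336 = 0.107

0.107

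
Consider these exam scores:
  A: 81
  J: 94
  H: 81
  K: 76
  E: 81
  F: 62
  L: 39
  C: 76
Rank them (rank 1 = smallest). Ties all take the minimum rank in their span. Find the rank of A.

5

Sorted (ascending): 39, 62, 76, 76, 81, 81, 81, 94
The 2 values of 76 occupy positions 3–4 → each gets rank 3.
The 3 values of 81 occupy positions 5–7 → each gets rank 5.
A has value 81 → rank 5.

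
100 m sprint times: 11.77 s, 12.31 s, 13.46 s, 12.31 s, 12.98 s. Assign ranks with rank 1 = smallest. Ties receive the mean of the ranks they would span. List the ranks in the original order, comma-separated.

Sorted (ascending): 11.77, 12.31, 12.31, 12.98, 13.46
The 2 values of 12.31 occupy positions 2–3 → average rank (2+3)/2 = 2.5.

1, 2.5, 5, 2.5, 4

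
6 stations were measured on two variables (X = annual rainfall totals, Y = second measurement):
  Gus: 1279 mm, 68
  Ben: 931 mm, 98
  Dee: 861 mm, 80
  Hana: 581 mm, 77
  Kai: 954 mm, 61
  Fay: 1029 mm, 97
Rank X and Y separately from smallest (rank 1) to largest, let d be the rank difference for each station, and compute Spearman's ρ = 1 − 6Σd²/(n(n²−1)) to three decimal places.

Ranks of variable 1: 6, 3, 2, 1, 4, 5
Ranks of variable 2: 2, 6, 4, 3, 1, 5
d = r₁ − r₂: 4, -3, -2, -2, 3, 0
d²: 16, 9, 4, 4, 9, 0; Σd² = 42
ρ = 1 − 6·42/(6·35) = 1 − 252/210 = -0.200

-0.200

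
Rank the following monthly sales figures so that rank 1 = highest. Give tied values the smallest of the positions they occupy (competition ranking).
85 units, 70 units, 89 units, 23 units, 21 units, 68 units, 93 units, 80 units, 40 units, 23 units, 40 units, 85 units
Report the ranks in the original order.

3, 6, 2, 10, 12, 7, 1, 5, 8, 10, 8, 3

Sorted (descending): 93, 89, 85, 85, 80, 70, 68, 40, 40, 23, 23, 21
The 2 values of 85 occupy positions 3–4 → each gets rank 3.
The 2 values of 40 occupy positions 8–9 → each gets rank 8.
The 2 values of 23 occupy positions 10–11 → each gets rank 10.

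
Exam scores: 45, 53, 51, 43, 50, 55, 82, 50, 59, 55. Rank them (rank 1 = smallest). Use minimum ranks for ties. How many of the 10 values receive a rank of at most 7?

Sorted (ascending): 43, 45, 50, 50, 51, 53, 55, 55, 59, 82
The 2 values of 50 occupy positions 3–4 → each gets rank 3.
The 2 values of 55 occupy positions 7–8 → each gets rank 7.
Ranks ≤ 7: {1, 2, 3, 3, 5, 6, 7, 7} → 8 values.

8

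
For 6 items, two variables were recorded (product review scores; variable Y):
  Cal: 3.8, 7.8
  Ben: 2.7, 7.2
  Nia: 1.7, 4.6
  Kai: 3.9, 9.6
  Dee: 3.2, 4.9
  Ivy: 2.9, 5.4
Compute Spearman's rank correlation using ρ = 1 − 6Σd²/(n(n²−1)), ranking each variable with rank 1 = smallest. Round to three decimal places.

0.771

Ranks of variable 1: 5, 2, 1, 6, 4, 3
Ranks of variable 2: 5, 4, 1, 6, 2, 3
d = r₁ − r₂: 0, -2, 0, 0, 2, 0
d²: 0, 4, 0, 0, 4, 0; Σd² = 8
ρ = 1 − 6·8/(6·35) = 1 − 48/210 = 0.771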